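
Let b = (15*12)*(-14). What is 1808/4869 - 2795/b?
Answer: 403667/272664 ≈ 1.4805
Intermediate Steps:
b = -2520 (b = 180*(-14) = -2520)
1808/4869 - 2795/b = 1808/4869 - 2795/(-2520) = 1808*(1/4869) - 2795*(-1/2520) = 1808/4869 + 559/504 = 403667/272664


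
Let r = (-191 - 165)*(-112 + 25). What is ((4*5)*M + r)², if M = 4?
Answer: 964226704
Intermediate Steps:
r = 30972 (r = -356*(-87) = 30972)
((4*5)*M + r)² = ((4*5)*4 + 30972)² = (20*4 + 30972)² = (80 + 30972)² = 31052² = 964226704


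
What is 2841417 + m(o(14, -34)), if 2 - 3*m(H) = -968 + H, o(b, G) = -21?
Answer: 8525242/3 ≈ 2.8417e+6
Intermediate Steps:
m(H) = 970/3 - H/3 (m(H) = ⅔ - (-968 + H)/3 = ⅔ + (968/3 - H/3) = 970/3 - H/3)
2841417 + m(o(14, -34)) = 2841417 + (970/3 - ⅓*(-21)) = 2841417 + (970/3 + 7) = 2841417 + 991/3 = 8525242/3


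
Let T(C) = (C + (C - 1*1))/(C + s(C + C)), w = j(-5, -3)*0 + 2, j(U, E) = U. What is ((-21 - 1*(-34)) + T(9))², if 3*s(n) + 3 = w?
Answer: 151321/676 ≈ 223.85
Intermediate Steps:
w = 2 (w = -5*0 + 2 = 0 + 2 = 2)
s(n) = -⅓ (s(n) = -1 + (⅓)*2 = -1 + ⅔ = -⅓)
T(C) = (-1 + 2*C)/(-⅓ + C) (T(C) = (C + (C - 1*1))/(C - ⅓) = (C + (C - 1))/(-⅓ + C) = (C + (-1 + C))/(-⅓ + C) = (-1 + 2*C)/(-⅓ + C))
((-21 - 1*(-34)) + T(9))² = ((-21 - 1*(-34)) + 3*(-1 + 2*9)/(-1 + 3*9))² = ((-21 + 34) + 3*(-1 + 18)/(-1 + 27))² = (13 + 3*17/26)² = (13 + 3*(1/26)*17)² = (13 + 51/26)² = (389/26)² = 151321/676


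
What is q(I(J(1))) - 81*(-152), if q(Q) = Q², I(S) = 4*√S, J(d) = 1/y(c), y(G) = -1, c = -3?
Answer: 12296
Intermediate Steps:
J(d) = -1 (J(d) = 1/(-1) = -1)
q(I(J(1))) - 81*(-152) = (4*√(-1))² - 81*(-152) = (4*I)² + 12312 = -16 + 12312 = 12296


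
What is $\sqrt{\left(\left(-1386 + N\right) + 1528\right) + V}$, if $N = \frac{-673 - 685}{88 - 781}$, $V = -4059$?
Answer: $\frac{i \sqrt{4263479}}{33} \approx 62.57 i$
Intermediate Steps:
$N = \frac{194}{99}$ ($N = - \frac{1358}{-693} = \left(-1358\right) \left(- \frac{1}{693}\right) = \frac{194}{99} \approx 1.9596$)
$\sqrt{\left(\left(-1386 + N\right) + 1528\right) + V} = \sqrt{\left(\left(-1386 + \frac{194}{99}\right) + 1528\right) - 4059} = \sqrt{\left(- \frac{137020}{99} + 1528\right) - 4059} = \sqrt{\frac{14252}{99} - 4059} = \sqrt{- \frac{387589}{99}} = \frac{i \sqrt{4263479}}{33}$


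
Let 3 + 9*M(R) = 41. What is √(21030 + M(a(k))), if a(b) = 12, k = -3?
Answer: 2*√47327/3 ≈ 145.03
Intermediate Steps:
M(R) = 38/9 (M(R) = -⅓ + (⅑)*41 = -⅓ + 41/9 = 38/9)
√(21030 + M(a(k))) = √(21030 + 38/9) = √(189308/9) = 2*√47327/3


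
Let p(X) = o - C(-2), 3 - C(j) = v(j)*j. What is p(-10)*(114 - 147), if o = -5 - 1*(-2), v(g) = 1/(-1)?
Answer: 132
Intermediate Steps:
v(g) = -1
C(j) = 3 + j (C(j) = 3 - (-1)*j = 3 + j)
o = -3 (o = -5 + 2 = -3)
p(X) = -4 (p(X) = -3 - (3 - 2) = -3 - 1*1 = -3 - 1 = -4)
p(-10)*(114 - 147) = -4*(114 - 147) = -4*(-33) = 132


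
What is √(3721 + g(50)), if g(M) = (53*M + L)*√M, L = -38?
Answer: √(3721 + 13060*√2) ≈ 148.97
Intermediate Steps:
g(M) = √M*(-38 + 53*M) (g(M) = (53*M - 38)*√M = (-38 + 53*M)*√M = √M*(-38 + 53*M))
√(3721 + g(50)) = √(3721 + √50*(-38 + 53*50)) = √(3721 + (5*√2)*(-38 + 2650)) = √(3721 + (5*√2)*2612) = √(3721 + 13060*√2)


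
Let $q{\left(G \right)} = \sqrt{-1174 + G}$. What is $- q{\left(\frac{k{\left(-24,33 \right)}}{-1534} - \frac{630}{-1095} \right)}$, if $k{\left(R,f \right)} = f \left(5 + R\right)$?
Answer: $- \frac{i \sqrt{14709582507958}}{111982} \approx - 34.249 i$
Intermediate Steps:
$- q{\left(\frac{k{\left(-24,33 \right)}}{-1534} - \frac{630}{-1095} \right)} = - \sqrt{-1174 + \left(\frac{33 \left(5 - 24\right)}{-1534} - \frac{630}{-1095}\right)} = - \sqrt{-1174 + \left(33 \left(-19\right) \left(- \frac{1}{1534}\right) - - \frac{42}{73}\right)} = - \sqrt{-1174 + \left(\left(-627\right) \left(- \frac{1}{1534}\right) + \frac{42}{73}\right)} = - \sqrt{-1174 + \left(\frac{627}{1534} + \frac{42}{73}\right)} = - \sqrt{-1174 + \frac{110199}{111982}} = - \sqrt{- \frac{131356669}{111982}} = - \frac{i \sqrt{14709582507958}}{111982}$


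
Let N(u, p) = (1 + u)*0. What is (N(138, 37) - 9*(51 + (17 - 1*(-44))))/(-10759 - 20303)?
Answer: 168/5177 ≈ 0.032451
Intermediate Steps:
N(u, p) = 0
(N(138, 37) - 9*(51 + (17 - 1*(-44))))/(-10759 - 20303) = (0 - 9*(51 + (17 - 1*(-44))))/(-10759 - 20303) = (0 - 9*(51 + (17 + 44)))/(-31062) = (0 - 9*(51 + 61))*(-1/31062) = (0 - 9*112)*(-1/31062) = (0 - 1008)*(-1/31062) = -1008*(-1/31062) = 168/5177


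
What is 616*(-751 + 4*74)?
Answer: -280280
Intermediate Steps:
616*(-751 + 4*74) = 616*(-751 + 296) = 616*(-455) = -280280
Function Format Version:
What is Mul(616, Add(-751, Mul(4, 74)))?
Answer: -280280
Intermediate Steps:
Mul(616, Add(-751, Mul(4, 74))) = Mul(616, Add(-751, 296)) = Mul(616, -455) = -280280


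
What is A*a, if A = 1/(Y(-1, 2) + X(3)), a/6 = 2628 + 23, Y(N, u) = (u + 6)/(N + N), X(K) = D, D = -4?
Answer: -7953/4 ≈ -1988.3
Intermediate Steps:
X(K) = -4
Y(N, u) = (6 + u)/(2*N) (Y(N, u) = (6 + u)/((2*N)) = (6 + u)*(1/(2*N)) = (6 + u)/(2*N))
a = 15906 (a = 6*(2628 + 23) = 6*2651 = 15906)
A = -⅛ (A = 1/((½)*(6 + 2)/(-1) - 4) = 1/((½)*(-1)*8 - 4) = 1/(-4 - 4) = 1/(-8) = -⅛ ≈ -0.12500)
A*a = -⅛*15906 = -7953/4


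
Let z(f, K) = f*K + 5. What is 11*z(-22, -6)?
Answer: 1507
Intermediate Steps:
z(f, K) = 5 + K*f (z(f, K) = K*f + 5 = 5 + K*f)
11*z(-22, -6) = 11*(5 - 6*(-22)) = 11*(5 + 132) = 11*137 = 1507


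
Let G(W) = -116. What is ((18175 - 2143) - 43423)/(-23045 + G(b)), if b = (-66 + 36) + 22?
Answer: 27391/23161 ≈ 1.1826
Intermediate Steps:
b = -8 (b = -30 + 22 = -8)
((18175 - 2143) - 43423)/(-23045 + G(b)) = ((18175 - 2143) - 43423)/(-23045 - 116) = (16032 - 43423)/(-23161) = -27391*(-1/23161) = 27391/23161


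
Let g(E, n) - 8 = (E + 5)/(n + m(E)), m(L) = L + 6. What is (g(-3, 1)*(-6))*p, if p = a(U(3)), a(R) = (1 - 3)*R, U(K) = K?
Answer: 306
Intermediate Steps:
m(L) = 6 + L
g(E, n) = 8 + (5 + E)/(6 + E + n) (g(E, n) = 8 + (E + 5)/(n + (6 + E)) = 8 + (5 + E)/(6 + E + n))
a(R) = -2*R
p = -6 (p = -2*3 = -6)
(g(-3, 1)*(-6))*p = (((53 + 8*1 + 9*(-3))/(6 - 3 + 1))*(-6))*(-6) = (((53 + 8 - 27)/4)*(-6))*(-6) = (((1/4)*34)*(-6))*(-6) = ((17/2)*(-6))*(-6) = -51*(-6) = 306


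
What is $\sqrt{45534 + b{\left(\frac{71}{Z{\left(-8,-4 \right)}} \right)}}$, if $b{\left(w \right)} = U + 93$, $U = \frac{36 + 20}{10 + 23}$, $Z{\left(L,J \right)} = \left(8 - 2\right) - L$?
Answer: $\frac{\sqrt{49689651}}{33} \approx 213.61$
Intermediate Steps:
$Z{\left(L,J \right)} = 6 - L$
$U = \frac{56}{33} \approx 1.697$
$b{\left(w \right)} = \frac{3125}{33}$ ($b{\left(w \right)} = \frac{56}{33} + 93 = \frac{3125}{33}$)
$\sqrt{45534 + b{\left(\frac{71}{Z{\left(-8,-4 \right)}} \right)}} = \sqrt{45534 + \frac{3125}{33}} = \sqrt{\frac{1505747}{33}} = \frac{\sqrt{49689651}}{33}$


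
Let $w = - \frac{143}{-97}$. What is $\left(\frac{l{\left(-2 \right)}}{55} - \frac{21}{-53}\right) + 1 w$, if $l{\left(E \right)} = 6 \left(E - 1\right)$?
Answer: $\frac{436342}{282755} \approx 1.5432$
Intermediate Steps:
$w = \frac{143}{97}$ ($w = \left(-143\right) \left(- \frac{1}{97}\right) = \frac{143}{97} \approx 1.4742$)
$l{\left(E \right)} = -6 + 6 E$ ($l{\left(E \right)} = 6 \left(-1 + E\right) = -6 + 6 E$)
$\left(\frac{l{\left(-2 \right)}}{55} - \frac{21}{-53}\right) + 1 w = \left(\frac{-6 + 6 \left(-2\right)}{55} - \frac{21}{-53}\right) + 1 \cdot \frac{143}{97} = \left(\left(-6 - 12\right) \frac{1}{55} - - \frac{21}{53}\right) + \frac{143}{97} = \left(\left(-18\right) \frac{1}{55} + \frac{21}{53}\right) + \frac{143}{97} = \left(- \frac{18}{55} + \frac{21}{53}\right) + \frac{143}{97} = \frac{201}{2915} + \frac{143}{97} = \frac{436342}{282755}$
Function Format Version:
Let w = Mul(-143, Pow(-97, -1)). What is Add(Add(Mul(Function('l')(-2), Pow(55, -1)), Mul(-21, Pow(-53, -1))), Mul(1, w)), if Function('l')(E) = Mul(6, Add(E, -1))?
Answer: Rational(436342, 282755) ≈ 1.5432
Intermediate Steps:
w = Rational(143, 97) (w = Mul(-143, Rational(-1, 97)) = Rational(143, 97) ≈ 1.4742)
Function('l')(E) = Add(-6, Mul(6, E)) (Function('l')(E) = Mul(6, Add(-1, E)) = Add(-6, Mul(6, E)))
Add(Add(Mul(Function('l')(-2), Pow(55, -1)), Mul(-21, Pow(-53, -1))), Mul(1, w)) = Add(Add(Mul(Add(-6, Mul(6, -2)), Pow(55, -1)), Mul(-21, Pow(-53, -1))), Mul(1, Rational(143, 97))) = Add(Add(Mul(Add(-6, -12), Rational(1, 55)), Mul(-21, Rational(-1, 53))), Rational(143, 97)) = Add(Add(Mul(-18, Rational(1, 55)), Rational(21, 53)), Rational(143, 97)) = Add(Add(Rational(-18, 55), Rational(21, 53)), Rational(143, 97)) = Add(Rational(201, 2915), Rational(143, 97)) = Rational(436342, 282755)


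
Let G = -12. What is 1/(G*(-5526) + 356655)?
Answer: 1/422967 ≈ 2.3642e-6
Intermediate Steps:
1/(G*(-5526) + 356655) = 1/(-12*(-5526) + 356655) = 1/(66312 + 356655) = 1/422967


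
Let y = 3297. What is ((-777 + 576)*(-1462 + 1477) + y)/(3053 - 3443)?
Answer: -47/65 ≈ -0.72308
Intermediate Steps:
((-777 + 576)*(-1462 + 1477) + y)/(3053 - 3443) = ((-777 + 576)*(-1462 + 1477) + 3297)/(3053 - 3443) = (-201*15 + 3297)/(-390) = (-3015 + 3297)*(-1/390) = 282*(-1/390) = -47/65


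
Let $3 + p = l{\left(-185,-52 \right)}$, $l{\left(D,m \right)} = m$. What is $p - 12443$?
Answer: $-12498$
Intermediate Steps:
$p = -55$ ($p = -3 - 52 = -55$)
$p - 12443 = -55 - 12443 = -12498$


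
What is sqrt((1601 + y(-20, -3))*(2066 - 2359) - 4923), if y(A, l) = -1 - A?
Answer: 3*I*sqrt(53287) ≈ 692.52*I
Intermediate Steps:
sqrt((1601 + y(-20, -3))*(2066 - 2359) - 4923) = sqrt((1601 + (-1 - 1*(-20)))*(2066 - 2359) - 4923) = sqrt((1601 + (-1 + 20))*(-293) - 4923) = sqrt((1601 + 19)*(-293) - 4923) = sqrt(1620*(-293) - 4923) = sqrt(-474660 - 4923) = sqrt(-479583) = 3*I*sqrt(53287)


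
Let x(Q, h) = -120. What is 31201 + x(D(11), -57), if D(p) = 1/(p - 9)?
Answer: 31081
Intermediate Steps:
D(p) = 1/(-9 + p)
31201 + x(D(11), -57) = 31201 - 120 = 31081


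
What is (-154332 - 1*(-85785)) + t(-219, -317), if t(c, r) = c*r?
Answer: 876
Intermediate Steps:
(-154332 - 1*(-85785)) + t(-219, -317) = (-154332 - 1*(-85785)) - 219*(-317) = (-154332 + 85785) + 69423 = -68547 + 69423 = 876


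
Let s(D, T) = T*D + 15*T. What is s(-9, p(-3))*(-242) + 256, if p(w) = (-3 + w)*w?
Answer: -25880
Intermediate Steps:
p(w) = w*(-3 + w)
s(D, T) = 15*T + D*T (s(D, T) = D*T + 15*T = 15*T + D*T)
s(-9, p(-3))*(-242) + 256 = ((-3*(-3 - 3))*(15 - 9))*(-242) + 256 = (-3*(-6)*6)*(-242) + 256 = (18*6)*(-242) + 256 = 108*(-242) + 256 = -26136 + 256 = -25880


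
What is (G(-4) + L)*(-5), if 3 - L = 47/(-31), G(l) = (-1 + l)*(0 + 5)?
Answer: 3175/31 ≈ 102.42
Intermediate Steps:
G(l) = -5 + 5*l (G(l) = (-1 + l)*5 = -5 + 5*l)
L = 140/31 (L = 3 - 47/(-31) = 3 - 47*(-1)/31 = 3 - 1*(-47/31) = 3 + 47/31 = 140/31 ≈ 4.5161)
(G(-4) + L)*(-5) = ((-5 + 5*(-4)) + 140/31)*(-5) = ((-5 - 20) + 140/31)*(-5) = (-25 + 140/31)*(-5) = -635/31*(-5) = 3175/31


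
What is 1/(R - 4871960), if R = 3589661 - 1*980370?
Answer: -1/2262669 ≈ -4.4196e-7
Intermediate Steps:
R = 2609291 (R = 3589661 - 980370 = 2609291)
1/(R - 4871960) = 1/(2609291 - 4871960) = 1/(-2262669) = -1/2262669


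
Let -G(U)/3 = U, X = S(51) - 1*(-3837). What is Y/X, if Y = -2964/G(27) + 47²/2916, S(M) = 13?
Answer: 15559/1603800 ≈ 0.0097013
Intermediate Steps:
X = 3850 (X = 13 - 1*(-3837) = 13 + 3837 = 3850)
G(U) = -3*U
Y = 108913/2916 (Y = -2964/((-3*27)) + 47²/2916 = -2964/(-81) + 2209*(1/2916) = -2964*(-1/81) + 2209/2916 = 988/27 + 2209/2916 = 108913/2916 ≈ 37.350)
Y/X = (108913/2916)/3850 = (108913/2916)*(1/3850) = 15559/1603800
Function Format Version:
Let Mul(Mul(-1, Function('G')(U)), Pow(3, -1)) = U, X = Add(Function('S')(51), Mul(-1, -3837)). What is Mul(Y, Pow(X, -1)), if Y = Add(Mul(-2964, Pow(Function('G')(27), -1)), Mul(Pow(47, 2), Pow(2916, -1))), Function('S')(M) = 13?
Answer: Rational(15559, 1603800) ≈ 0.0097013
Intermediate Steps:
X = 3850 (X = Add(13, Mul(-1, -3837)) = Add(13, 3837) = 3850)
Function('G')(U) = Mul(-3, U)
Y = Rational(108913, 2916) (Y = Add(Mul(-2964, Pow(Mul(-3, 27), -1)), Mul(Pow(47, 2), Pow(2916, -1))) = Add(Mul(-2964, Pow(-81, -1)), Mul(2209, Rational(1, 2916))) = Add(Mul(-2964, Rational(-1, 81)), Rational(2209, 2916)) = Add(Rational(988, 27), Rational(2209, 2916)) = Rational(108913, 2916) ≈ 37.350)
Mul(Y, Pow(X, -1)) = Mul(Rational(108913, 2916), Pow(3850, -1)) = Mul(Rational(108913, 2916), Rational(1, 3850)) = Rational(15559, 1603800)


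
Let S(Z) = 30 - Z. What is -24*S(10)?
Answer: -480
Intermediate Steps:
-24*S(10) = -24*(30 - 1*10) = -24*(30 - 10) = -24*20 = -480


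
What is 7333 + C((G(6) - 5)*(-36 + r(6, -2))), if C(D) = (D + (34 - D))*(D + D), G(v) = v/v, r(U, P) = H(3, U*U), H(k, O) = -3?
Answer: 17941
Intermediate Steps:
r(U, P) = -3
G(v) = 1
C(D) = 68*D (C(D) = 34*(2*D) = 68*D)
7333 + C((G(6) - 5)*(-36 + r(6, -2))) = 7333 + 68*((1 - 5)*(-36 - 3)) = 7333 + 68*(-4*(-39)) = 7333 + 68*156 = 7333 + 10608 = 17941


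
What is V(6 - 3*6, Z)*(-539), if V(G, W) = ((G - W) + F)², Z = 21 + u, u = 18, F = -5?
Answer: -1690304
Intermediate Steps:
Z = 39 (Z = 21 + 18 = 39)
V(G, W) = (-5 + G - W)² (V(G, W) = ((G - W) - 5)² = (-5 + G - W)²)
V(6 - 3*6, Z)*(-539) = (5 + 39 - (6 - 3*6))²*(-539) = (5 + 39 - (6 - 18))²*(-539) = (5 + 39 - 1*(-12))²*(-539) = (5 + 39 + 12)²*(-539) = 56²*(-539) = 3136*(-539) = -1690304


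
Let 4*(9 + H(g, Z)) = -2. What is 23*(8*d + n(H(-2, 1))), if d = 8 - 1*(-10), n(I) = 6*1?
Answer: 3450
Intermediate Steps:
H(g, Z) = -19/2 (H(g, Z) = -9 + (¼)*(-2) = -9 - ½ = -19/2)
n(I) = 6
d = 18 (d = 8 + 10 = 18)
23*(8*d + n(H(-2, 1))) = 23*(8*18 + 6) = 23*(144 + 6) = 23*150 = 3450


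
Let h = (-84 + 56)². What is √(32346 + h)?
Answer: √33130 ≈ 182.02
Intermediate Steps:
h = 784 (h = (-28)² = 784)
√(32346 + h) = √(32346 + 784) = √33130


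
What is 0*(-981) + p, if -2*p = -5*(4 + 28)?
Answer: 80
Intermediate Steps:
p = 80 (p = -(-5)*(4 + 28)/2 = -(-5)*32/2 = -½*(-160) = 80)
0*(-981) + p = 0*(-981) + 80 = 0 + 80 = 80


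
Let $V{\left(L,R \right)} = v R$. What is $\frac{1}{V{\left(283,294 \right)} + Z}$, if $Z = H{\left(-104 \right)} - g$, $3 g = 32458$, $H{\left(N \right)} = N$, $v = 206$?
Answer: $\frac{3}{148922} \approx 2.0145 \cdot 10^{-5}$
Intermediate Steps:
$g = \frac{32458}{3}$ ($g = \frac{1}{3} \cdot 32458 = \frac{32458}{3} \approx 10819.0$)
$V{\left(L,R \right)} = 206 R$
$Z = - \frac{32770}{3}$ ($Z = -104 - \frac{32458}{3} = - \frac{32770}{3} \approx -10923.0$)
$\frac{1}{V{\left(283,294 \right)} + Z} = \frac{1}{206 \cdot 294 - \frac{32770}{3}} = \frac{1}{60564 - \frac{32770}{3}} = \frac{1}{\frac{148922}{3}} = \frac{3}{148922}$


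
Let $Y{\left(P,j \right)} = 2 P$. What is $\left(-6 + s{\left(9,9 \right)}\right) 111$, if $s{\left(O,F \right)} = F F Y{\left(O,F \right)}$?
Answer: $161172$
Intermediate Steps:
$s{\left(O,F \right)} = 2 O F^{2}$ ($s{\left(O,F \right)} = F F 2 O = F^{2} \cdot 2 O = 2 O F^{2}$)
$\left(-6 + s{\left(9,9 \right)}\right) 111 = \left(-6 + 2 \cdot 9 \cdot 9^{2}\right) 111 = \left(-6 + 2 \cdot 9 \cdot 81\right) 111 = \left(-6 + 1458\right) 111 = 1452 \cdot 111 = 161172$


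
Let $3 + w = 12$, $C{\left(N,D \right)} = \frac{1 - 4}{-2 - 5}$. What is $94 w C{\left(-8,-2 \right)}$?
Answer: $\frac{2538}{7} \approx 362.57$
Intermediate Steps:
$C{\left(N,D \right)} = \frac{3}{7}$ ($C{\left(N,D \right)} = - \frac{3}{-7} = \left(-3\right) \left(- \frac{1}{7}\right) = \frac{3}{7}$)
$w = 9$ ($w = -3 + 12 = 9$)
$94 w C{\left(-8,-2 \right)} = 94 \cdot 9 \cdot \frac{3}{7} = 846 \cdot \frac{3}{7} = \frac{2538}{7}$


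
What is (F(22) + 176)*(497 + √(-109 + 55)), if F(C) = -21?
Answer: 77035 + 465*I*√6 ≈ 77035.0 + 1139.0*I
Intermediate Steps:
(F(22) + 176)*(497 + √(-109 + 55)) = (-21 + 176)*(497 + √(-109 + 55)) = 155*(497 + √(-54)) = 155*(497 + 3*I*√6) = 77035 + 465*I*√6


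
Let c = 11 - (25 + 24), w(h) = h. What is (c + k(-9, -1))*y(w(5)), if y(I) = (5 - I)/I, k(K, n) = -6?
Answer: 0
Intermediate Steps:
y(I) = (5 - I)/I
c = -38 (c = 11 - 1*49 = 11 - 49 = -38)
(c + k(-9, -1))*y(w(5)) = (-38 - 6)*((5 - 1*5)/5) = -44*(5 - 5)/5 = -44*0/5 = -44*0 = 0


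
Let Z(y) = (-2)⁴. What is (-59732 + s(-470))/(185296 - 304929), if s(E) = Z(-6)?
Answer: 59716/119633 ≈ 0.49916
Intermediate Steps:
Z(y) = 16
s(E) = 16
(-59732 + s(-470))/(185296 - 304929) = (-59732 + 16)/(185296 - 304929) = -59716/(-119633) = -59716*(-1/119633) = 59716/119633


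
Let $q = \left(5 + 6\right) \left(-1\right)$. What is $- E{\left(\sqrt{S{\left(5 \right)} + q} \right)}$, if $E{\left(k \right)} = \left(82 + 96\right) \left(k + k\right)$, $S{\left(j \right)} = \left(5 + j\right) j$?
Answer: $- 356 \sqrt{39} \approx -2223.2$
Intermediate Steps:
$S{\left(j \right)} = j \left(5 + j\right)$
$q = -11$ ($q = 11 \left(-1\right) = -11$)
$E{\left(k \right)} = 356 k$ ($E{\left(k \right)} = 178 \cdot 2 k = 356 k$)
$- E{\left(\sqrt{S{\left(5 \right)} + q} \right)} = - 356 \sqrt{5 \left(5 + 5\right) - 11} = - 356 \sqrt{5 \cdot 10 - 11} = - 356 \sqrt{50 - 11} = - 356 \sqrt{39}$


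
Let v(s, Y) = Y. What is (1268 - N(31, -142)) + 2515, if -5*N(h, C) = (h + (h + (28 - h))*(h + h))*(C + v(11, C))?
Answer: -482913/5 ≈ -96583.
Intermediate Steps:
N(h, C) = -114*C*h/5 (N(h, C) = -(h + (h + (28 - h))*(h + h))*(C + C)/5 = -(h + 28*(2*h))*2*C/5 = -(h + 56*h)*2*C/5 = -57*h*2*C/5 = -114*C*h/5)
(1268 - N(31, -142)) + 2515 = (1268 - (-114)*(-142)*31/5) + 2515 = (1268 - 1*501828/5) + 2515 = (1268 - 501828/5) + 2515 = -495488/5 + 2515 = -482913/5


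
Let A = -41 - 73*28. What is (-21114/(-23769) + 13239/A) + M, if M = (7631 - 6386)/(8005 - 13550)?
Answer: -83265798/14644345 ≈ -5.6859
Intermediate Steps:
A = -2085 (A = -41 - 2044 = -2085)
M = -249/1109 (M = 1245/(-5545) = 1245*(-1/5545) = -249/1109 ≈ -0.22453)
(-21114/(-23769) + 13239/A) + M = (-21114/(-23769) + 13239/(-2085)) - 249/1109 = (-21114*(-1/23769) + 13239*(-1/2085)) - 249/1109 = (2346/2641 - 4413/695) - 249/1109 = -72117/13205 - 249/1109 = -83265798/14644345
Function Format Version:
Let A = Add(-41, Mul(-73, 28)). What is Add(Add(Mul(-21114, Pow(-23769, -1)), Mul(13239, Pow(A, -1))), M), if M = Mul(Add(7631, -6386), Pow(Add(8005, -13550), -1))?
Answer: Rational(-83265798, 14644345) ≈ -5.6859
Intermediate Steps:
A = -2085 (A = Add(-41, -2044) = -2085)
M = Rational(-249, 1109) (M = Mul(1245, Pow(-5545, -1)) = Mul(1245, Rational(-1, 5545)) = Rational(-249, 1109) ≈ -0.22453)
Add(Add(Mul(-21114, Pow(-23769, -1)), Mul(13239, Pow(A, -1))), M) = Add(Add(Mul(-21114, Pow(-23769, -1)), Mul(13239, Pow(-2085, -1))), Rational(-249, 1109)) = Add(Add(Mul(-21114, Rational(-1, 23769)), Mul(13239, Rational(-1, 2085))), Rational(-249, 1109)) = Add(Add(Rational(2346, 2641), Rational(-4413, 695)), Rational(-249, 1109)) = Add(Rational(-72117, 13205), Rational(-249, 1109)) = Rational(-83265798, 14644345)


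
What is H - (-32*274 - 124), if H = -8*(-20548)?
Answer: 173276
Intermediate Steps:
H = 164384
H - (-32*274 - 124) = 164384 - (-32*274 - 124) = 164384 - (-8768 - 124) = 164384 - 1*(-8892) = 164384 + 8892 = 173276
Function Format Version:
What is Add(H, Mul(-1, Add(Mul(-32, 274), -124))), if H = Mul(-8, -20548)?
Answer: 173276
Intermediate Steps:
H = 164384
Add(H, Mul(-1, Add(Mul(-32, 274), -124))) = Add(164384, Mul(-1, Add(Mul(-32, 274), -124))) = Add(164384, Mul(-1, Add(-8768, -124))) = Add(164384, Mul(-1, -8892)) = Add(164384, 8892) = 173276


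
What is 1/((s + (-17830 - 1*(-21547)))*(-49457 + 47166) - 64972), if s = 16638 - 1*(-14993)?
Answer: -1/81047240 ≈ -1.2338e-8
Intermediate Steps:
s = 31631 (s = 16638 + 14993 = 31631)
1/((s + (-17830 - 1*(-21547)))*(-49457 + 47166) - 64972) = 1/((31631 + (-17830 - 1*(-21547)))*(-49457 + 47166) - 64972) = 1/((31631 + (-17830 + 21547))*(-2291) - 64972) = 1/((31631 + 3717)*(-2291) - 64972) = 1/(35348*(-2291) - 64972) = 1/(-80982268 - 64972) = 1/(-81047240) = -1/81047240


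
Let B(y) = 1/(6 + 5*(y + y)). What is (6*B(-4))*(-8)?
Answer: 24/17 ≈ 1.4118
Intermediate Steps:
B(y) = 1/(6 + 10*y) (B(y) = 1/(6 + 5*(2*y)) = 1/(6 + 10*y))
(6*B(-4))*(-8) = (6*(1/(2*(3 + 5*(-4)))))*(-8) = (6*(1/(2*(3 - 20))))*(-8) = (6*((1/2)/(-17)))*(-8) = (6*((1/2)*(-1/17)))*(-8) = (6*(-1/34))*(-8) = -3/17*(-8) = 24/17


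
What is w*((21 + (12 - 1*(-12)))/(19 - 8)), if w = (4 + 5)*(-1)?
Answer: -405/11 ≈ -36.818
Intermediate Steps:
w = -9 (w = 9*(-1) = -9)
w*((21 + (12 - 1*(-12)))/(19 - 8)) = -9*(21 + (12 - 1*(-12)))/(19 - 8) = -9*(21 + (12 + 12))/11 = -9*(21 + 24)/11 = -405/11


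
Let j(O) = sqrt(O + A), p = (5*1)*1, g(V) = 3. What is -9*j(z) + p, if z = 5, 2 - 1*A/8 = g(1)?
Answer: 5 - 9*I*sqrt(3) ≈ 5.0 - 15.588*I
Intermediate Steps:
A = -8 (A = 16 - 8*3 = 16 - 24 = -8)
p = 5 (p = 5*1 = 5)
j(O) = sqrt(-8 + O) (j(O) = sqrt(O - 8) = sqrt(-8 + O))
-9*j(z) + p = -9*sqrt(-8 + 5) + 5 = -9*I*sqrt(3) + 5 = 5 - 9*I*sqrt(3)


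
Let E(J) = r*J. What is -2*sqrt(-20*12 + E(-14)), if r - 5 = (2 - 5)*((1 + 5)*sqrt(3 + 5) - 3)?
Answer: -4*sqrt(-109 + 126*sqrt(2)) ≈ -33.272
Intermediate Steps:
r = 14 - 36*sqrt(2) (r = 5 + (2 - 5)*((1 + 5)*sqrt(3 + 5) - 3) = 5 - 3*(6*sqrt(8) - 3) = 5 - 3*(6*(2*sqrt(2)) - 3) = 5 - 3*(12*sqrt(2) - 3) = 5 - 3*(-3 + 12*sqrt(2)) = 5 + (9 - 36*sqrt(2)) = 14 - 36*sqrt(2) ≈ -36.912)
E(J) = J*(14 - 36*sqrt(2)) (E(J) = (14 - 36*sqrt(2))*J = J*(14 - 36*sqrt(2)))
-2*sqrt(-20*12 + E(-14)) = -2*sqrt(-20*12 + 2*(-14)*(7 - 18*sqrt(2))) = -2*sqrt(-240 + (-196 + 504*sqrt(2))) = -2*sqrt(-436 + 504*sqrt(2))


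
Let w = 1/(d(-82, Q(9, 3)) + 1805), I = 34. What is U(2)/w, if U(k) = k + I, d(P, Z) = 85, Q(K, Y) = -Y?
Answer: 68040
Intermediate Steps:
U(k) = 34 + k (U(k) = k + 34 = 34 + k)
w = 1/1890 (w = 1/(85 + 1805) = 1/1890 ≈ 0.00052910)
U(2)/w = (34 + 2)/(1/1890) = 36*1890 = 68040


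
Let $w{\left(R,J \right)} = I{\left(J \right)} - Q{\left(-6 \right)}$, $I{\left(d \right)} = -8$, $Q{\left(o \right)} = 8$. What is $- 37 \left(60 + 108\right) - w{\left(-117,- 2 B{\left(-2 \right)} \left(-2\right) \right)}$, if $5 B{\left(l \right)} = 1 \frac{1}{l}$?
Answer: $-6200$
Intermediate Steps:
$B{\left(l \right)} = \frac{1}{5 l}$ ($B{\left(l \right)} = \frac{1 \frac{1}{l}}{5} = \frac{1}{5 l}$)
$w{\left(R,J \right)} = -16$ ($w{\left(R,J \right)} = -8 - 8 = -16$)
$- 37 \left(60 + 108\right) - w{\left(-117,- 2 B{\left(-2 \right)} \left(-2\right) \right)} = - 37 \left(60 + 108\right) - -16 = \left(-37\right) 168 + 16 = -6216 + 16 = -6200$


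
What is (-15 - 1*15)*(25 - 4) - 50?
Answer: -680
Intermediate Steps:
(-15 - 1*15)*(25 - 4) - 50 = (-15 - 15)*21 - 50 = -30*21 - 50 = -630 - 50 = -680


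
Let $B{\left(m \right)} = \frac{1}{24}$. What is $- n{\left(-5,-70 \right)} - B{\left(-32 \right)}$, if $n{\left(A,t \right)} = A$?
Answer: $\frac{119}{24} \approx 4.9583$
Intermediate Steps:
$B{\left(m \right)} = \frac{1}{24}$
$- n{\left(-5,-70 \right)} - B{\left(-32 \right)} = \left(-1\right) \left(-5\right) - \frac{1}{24} = 5 - \frac{1}{24} = \frac{119}{24}$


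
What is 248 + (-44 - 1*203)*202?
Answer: -49646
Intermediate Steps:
248 + (-44 - 1*203)*202 = 248 + (-44 - 203)*202 = 248 - 247*202 = 248 - 49894 = -49646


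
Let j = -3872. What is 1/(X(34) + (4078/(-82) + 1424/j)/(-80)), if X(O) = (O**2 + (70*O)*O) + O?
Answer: 793760/65176130687 ≈ 1.2179e-5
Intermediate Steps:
X(O) = O + 71*O**2 (X(O) = (O**2 + 70*O**2) + O = 71*O**2 + O = O + 71*O**2)
1/(X(34) + (4078/(-82) + 1424/j)/(-80)) = 1/(34*(1 + 71*34) + (4078/(-82) + 1424/(-3872))/(-80)) = 1/(34*(1 + 2414) + (4078*(-1/82) + 1424*(-1/3872))*(-1/80)) = 1/(34*2415 + (-2039/41 - 89/242)*(-1/80)) = 1/(82110 - 497087/9922*(-1/80)) = 1/(82110 + 497087/793760) = 1/(65176130687/793760) = 793760/65176130687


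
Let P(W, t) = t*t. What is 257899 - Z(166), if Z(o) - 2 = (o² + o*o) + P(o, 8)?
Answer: 202721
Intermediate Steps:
P(W, t) = t²
Z(o) = 66 + 2*o² (Z(o) = 2 + ((o² + o*o) + 8²) = 2 + ((o² + o²) + 64) = 2 + (2*o² + 64) = 2 + (64 + 2*o²) = 66 + 2*o²)
257899 - Z(166) = 257899 - (66 + 2*166²) = 257899 - (66 + 2*27556) = 257899 - (66 + 55112) = 257899 - 1*55178 = 257899 - 55178 = 202721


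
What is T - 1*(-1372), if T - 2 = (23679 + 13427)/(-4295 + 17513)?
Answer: 9099319/6609 ≈ 1376.8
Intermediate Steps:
T = 31771/6609 (T = 2 + (23679 + 13427)/(-4295 + 17513) = 2 + 37106/13218 = 2 + 37106*(1/13218) = 2 + 18553/6609 = 31771/6609 ≈ 4.8072)
T - 1*(-1372) = 31771/6609 - 1*(-1372) = 31771/6609 + 1372 = 9099319/6609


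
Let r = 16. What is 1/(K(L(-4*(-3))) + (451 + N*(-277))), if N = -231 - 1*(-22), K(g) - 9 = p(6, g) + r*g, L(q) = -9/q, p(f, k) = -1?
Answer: 1/58340 ≈ 1.7141e-5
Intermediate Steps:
K(g) = 8 + 16*g (K(g) = 9 + (-1 + 16*g) = 8 + 16*g)
N = -209 (N = -231 + 22 = -209)
1/(K(L(-4*(-3))) + (451 + N*(-277))) = 1/((8 + 16*(-9/((-4*(-3))))) + (451 - 209*(-277))) = 1/((8 + 16*(-9/12)) + (451 + 57893)) = 1/((8 + 16*(-9*1/12)) + 58344) = 1/((8 + 16*(-3/4)) + 58344) = 1/((8 - 12) + 58344) = 1/(-4 + 58344) = 1/58340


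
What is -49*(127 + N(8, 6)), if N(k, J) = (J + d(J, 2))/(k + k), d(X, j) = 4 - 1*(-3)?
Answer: -100205/16 ≈ -6262.8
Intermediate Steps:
d(X, j) = 7 (d(X, j) = 4 + 3 = 7)
N(k, J) = (7 + J)/(2*k) (N(k, J) = (J + 7)/(k + k) = (7 + J)/((2*k)) = (7 + J)*(1/(2*k)) = (7 + J)/(2*k))
-49*(127 + N(8, 6)) = -49*(127 + (1/2)*(7 + 6)/8) = -49*(127 + (1/2)*(1/8)*13) = -49*(127 + 13/16) = -49*2045/16 = -100205/16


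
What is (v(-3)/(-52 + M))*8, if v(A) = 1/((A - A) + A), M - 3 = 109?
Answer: -2/45 ≈ -0.044444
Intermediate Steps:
M = 112 (M = 3 + 109 = 112)
v(A) = 1/A (v(A) = 1/(0 + A) = 1/A)
(v(-3)/(-52 + M))*8 = (1/((-3)*(-52 + 112)))*8 = -⅓/60*8 = -⅓*1/60*8 = -1/180*8 = -2/45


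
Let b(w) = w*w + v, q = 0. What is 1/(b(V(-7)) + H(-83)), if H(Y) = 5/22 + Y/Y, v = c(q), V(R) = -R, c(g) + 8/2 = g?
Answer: 22/1017 ≈ 0.021632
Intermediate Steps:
c(g) = -4 + g
v = -4 (v = -4 + 0 = -4)
H(Y) = 27/22 (H(Y) = 5*(1/22) + 1 = 5/22 + 1 = 27/22)
b(w) = -4 + w² (b(w) = w*w - 4 = w² - 4 = -4 + w²)
1/(b(V(-7)) + H(-83)) = 1/((-4 + (-1*(-7))²) + 27/22) = 1/((-4 + 7²) + 27/22) = 1/((-4 + 49) + 27/22) = 1/(45 + 27/22) = 1/(1017/22) = 22/1017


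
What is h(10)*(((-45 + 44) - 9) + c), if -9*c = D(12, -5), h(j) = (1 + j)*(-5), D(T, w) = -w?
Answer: 5225/9 ≈ 580.56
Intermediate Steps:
h(j) = -5 - 5*j
c = -5/9 (c = -(-1)*(-5)/9 = -⅑*5 = -5/9 ≈ -0.55556)
h(10)*(((-45 + 44) - 9) + c) = (-5 - 5*10)*(((-45 + 44) - 9) - 5/9) = (-5 - 50)*((-1 - 9) - 5/9) = -55*(-10 - 5/9) = -55*(-95/9) = 5225/9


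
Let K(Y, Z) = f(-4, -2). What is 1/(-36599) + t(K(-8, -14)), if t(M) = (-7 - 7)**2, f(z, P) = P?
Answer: 7173403/36599 ≈ 196.00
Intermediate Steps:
K(Y, Z) = -2
t(M) = 196 (t(M) = (-14)**2 = 196)
1/(-36599) + t(K(-8, -14)) = 1/(-36599) + 196 = -1/36599 + 196 = 7173403/36599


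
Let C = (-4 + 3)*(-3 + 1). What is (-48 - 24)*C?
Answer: -144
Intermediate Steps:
C = 2 (C = -1*(-2) = 2)
(-48 - 24)*C = (-48 - 24)*2 = -72*2 = -144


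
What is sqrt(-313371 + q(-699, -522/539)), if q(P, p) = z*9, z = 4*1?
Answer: 3*I*sqrt(34815) ≈ 559.76*I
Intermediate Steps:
z = 4
q(P, p) = 36 (q(P, p) = 4*9 = 36)
sqrt(-313371 + q(-699, -522/539)) = sqrt(-313371 + 36) = sqrt(-313335) = 3*I*sqrt(34815)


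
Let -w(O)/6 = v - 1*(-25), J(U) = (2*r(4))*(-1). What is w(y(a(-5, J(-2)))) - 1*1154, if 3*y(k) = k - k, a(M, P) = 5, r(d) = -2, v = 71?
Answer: -1730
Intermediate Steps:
J(U) = 4 (J(U) = (2*(-2))*(-1) = -4*(-1) = 4)
y(k) = 0 (y(k) = (k - k)/3 = (⅓)*0 = 0)
w(O) = -576 (w(O) = -6*(71 - 1*(-25)) = -6*(71 + 25) = -6*96 = -576)
w(y(a(-5, J(-2)))) - 1*1154 = -576 - 1*1154 = -576 - 1154 = -1730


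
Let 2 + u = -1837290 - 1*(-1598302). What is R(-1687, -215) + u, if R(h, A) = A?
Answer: -239205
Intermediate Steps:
u = -238990 (u = -2 + (-1837290 - 1*(-1598302)) = -2 + (-1837290 + 1598302) = -2 - 238988 = -238990)
R(-1687, -215) + u = -215 - 238990 = -239205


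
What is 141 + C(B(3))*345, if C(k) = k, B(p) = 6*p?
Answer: 6351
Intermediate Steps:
141 + C(B(3))*345 = 141 + (6*3)*345 = 141 + 18*345 = 141 + 6210 = 6351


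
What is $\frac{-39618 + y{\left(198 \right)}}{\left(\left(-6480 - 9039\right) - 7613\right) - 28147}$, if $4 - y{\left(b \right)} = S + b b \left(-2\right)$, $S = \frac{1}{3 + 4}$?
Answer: $- \frac{90519}{119651} \approx -0.75653$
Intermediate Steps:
$S = \frac{1}{7} \approx 0.14286$
$y{\left(b \right)} = \frac{27}{7} + 2 b^{2}$ ($y{\left(b \right)} = 4 - \left(\frac{1}{7} + b b \left(-2\right)\right) = 4 - \left(\frac{1}{7} + b^{2} \left(-2\right)\right) = 4 - \left(\frac{1}{7} - 2 b^{2}\right) = 4 + \left(- \frac{1}{7} + 2 b^{2}\right) = \frac{27}{7} + 2 b^{2}$)
$\frac{-39618 + y{\left(198 \right)}}{\left(\left(-6480 - 9039\right) - 7613\right) - 28147} = \frac{-39618 + \left(\frac{27}{7} + 2 \cdot 198^{2}\right)}{\left(\left(-6480 - 9039\right) - 7613\right) - 28147} = \frac{-39618 + \left(\frac{27}{7} + 2 \cdot 39204\right)}{\left(-15519 - 7613\right) - 28147} = \frac{-39618 + \left(\frac{27}{7} + 78408\right)}{-23132 - 28147} = \frac{-39618 + \frac{548883}{7}}{-51279} = \frac{271557}{7} \left(- \frac{1}{51279}\right) = - \frac{90519}{119651}$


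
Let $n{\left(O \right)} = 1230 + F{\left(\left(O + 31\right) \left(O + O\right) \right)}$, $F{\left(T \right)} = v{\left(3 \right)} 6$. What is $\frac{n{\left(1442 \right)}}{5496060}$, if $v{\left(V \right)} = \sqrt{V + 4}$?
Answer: $\frac{41}{183202} + \frac{\sqrt{7}}{916010} \approx 0.00022669$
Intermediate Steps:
$v{\left(V \right)} = \sqrt{4 + V}$
$F{\left(T \right)} = 6 \sqrt{7}$ ($F{\left(T \right)} = \sqrt{4 + 3} \cdot 6 = \sqrt{7} \cdot 6 = 6 \sqrt{7}$)
$n{\left(O \right)} = 1230 + 6 \sqrt{7}$
$\frac{n{\left(1442 \right)}}{5496060} = \frac{1230 + 6 \sqrt{7}}{5496060} = \left(1230 + 6 \sqrt{7}\right) \frac{1}{5496060} = \frac{41}{183202} + \frac{\sqrt{7}}{916010}$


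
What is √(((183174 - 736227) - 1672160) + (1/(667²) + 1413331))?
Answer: 3*I*√40133041233/667 ≈ 901.04*I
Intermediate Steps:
√(((183174 - 736227) - 1672160) + (1/(667²) + 1413331)) = √((-553053 - 1672160) + (1/444889 + 1413331)) = √(-2225213 + (1/444889 + 1413331)) = √(-2225213 + 628775415260/444889) = √(-361197371097/444889) = 3*I*√40133041233/667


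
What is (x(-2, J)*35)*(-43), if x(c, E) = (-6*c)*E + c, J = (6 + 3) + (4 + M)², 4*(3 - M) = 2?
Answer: -922565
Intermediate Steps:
M = 5/2 (M = 3 - ¼*2 = 3 - ½ = 5/2 ≈ 2.5000)
J = 205/4 (J = (6 + 3) + (4 + 5/2)² = 9 + (13/2)² = 9 + 169/4 = 205/4 ≈ 51.250)
x(c, E) = c - 6*E*c (x(c, E) = -6*E*c + c = c - 6*E*c)
(x(-2, J)*35)*(-43) = (-2*(1 - 6*205/4)*35)*(-43) = (-2*(1 - 615/2)*35)*(-43) = (-2*(-613/2)*35)*(-43) = (613*35)*(-43) = 21455*(-43) = -922565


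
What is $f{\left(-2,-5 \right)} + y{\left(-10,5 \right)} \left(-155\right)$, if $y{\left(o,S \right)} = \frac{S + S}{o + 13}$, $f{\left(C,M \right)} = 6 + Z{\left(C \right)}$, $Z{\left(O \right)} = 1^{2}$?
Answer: $- \frac{1529}{3} \approx -509.67$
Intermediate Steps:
$Z{\left(O \right)} = 1$
$f{\left(C,M \right)} = 7$ ($f{\left(C,M \right)} = 6 + 1 = 7$)
$y{\left(o,S \right)} = \frac{2 S}{13 + o}$
$f{\left(-2,-5 \right)} + y{\left(-10,5 \right)} \left(-155\right) = 7 + 2 \cdot 5 \frac{1}{13 - 10} \left(-155\right) = 7 + 2 \cdot 5 \cdot \frac{1}{3} \left(-155\right) = 7 + \frac{10}{3} \left(-155\right) = 7 - \frac{1550}{3} = - \frac{1529}{3}$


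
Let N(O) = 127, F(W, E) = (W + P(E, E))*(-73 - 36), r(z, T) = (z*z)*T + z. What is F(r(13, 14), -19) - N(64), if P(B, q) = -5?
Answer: -258893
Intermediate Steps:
r(z, T) = z + T*z² (r(z, T) = z²*T + z = T*z² + z = z + T*z²)
F(W, E) = 545 - 109*W (F(W, E) = (W - 5)*(-73 - 36) = (-5 + W)*(-109) = 545 - 109*W)
F(r(13, 14), -19) - N(64) = (545 - 1417*(1 + 14*13)) - 1*127 = (545 - 1417*(1 + 182)) - 127 = (545 - 1417*183) - 127 = (545 - 109*2379) - 127 = (545 - 259311) - 127 = -258766 - 127 = -258893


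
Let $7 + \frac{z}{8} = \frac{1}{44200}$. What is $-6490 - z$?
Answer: $- \frac{35547851}{5525} \approx -6434.0$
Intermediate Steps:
$z = - \frac{309399}{5525}$ ($z = -56 + \frac{8}{44200} = -56 + 8 \cdot \frac{1}{44200} = -56 + \frac{1}{5525} = - \frac{309399}{5525} \approx -56.0$)
$-6490 - z = -6490 - - \frac{309399}{5525} = -6490 + \frac{309399}{5525} = - \frac{35547851}{5525}$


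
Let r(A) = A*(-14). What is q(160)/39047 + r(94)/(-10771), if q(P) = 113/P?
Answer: 8222953443/67292037920 ≈ 0.12220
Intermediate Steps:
r(A) = -14*A
q(160)/39047 + r(94)/(-10771) = (113/160)/39047 - 14*94/(-10771) = (113*(1/160))*(1/39047) - 1316*(-1/10771) = (113/160)*(1/39047) + 1316/10771 = 113/6247520 + 1316/10771 = 8222953443/67292037920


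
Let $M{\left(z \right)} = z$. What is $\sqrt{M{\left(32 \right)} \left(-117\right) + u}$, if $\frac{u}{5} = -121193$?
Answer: $i \sqrt{609709} \approx 780.84 i$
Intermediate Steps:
$u = -605965$ ($u = 5 \left(-121193\right) = -605965$)
$\sqrt{M{\left(32 \right)} \left(-117\right) + u} = \sqrt{32 \left(-117\right) - 605965} = \sqrt{-3744 - 605965} = \sqrt{-609709} = i \sqrt{609709}$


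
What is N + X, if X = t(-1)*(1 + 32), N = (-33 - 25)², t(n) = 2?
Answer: 3430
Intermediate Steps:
N = 3364 (N = (-58)² = 3364)
X = 66 (X = 2*(1 + 32) = 2*33 = 66)
N + X = 3364 + 66 = 3430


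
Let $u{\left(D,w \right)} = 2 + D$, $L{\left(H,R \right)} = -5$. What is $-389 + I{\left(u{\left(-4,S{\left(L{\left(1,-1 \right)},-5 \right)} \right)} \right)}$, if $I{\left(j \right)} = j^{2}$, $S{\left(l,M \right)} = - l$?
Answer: $-385$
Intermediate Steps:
$-389 + I{\left(u{\left(-4,S{\left(L{\left(1,-1 \right)},-5 \right)} \right)} \right)} = -389 + \left(2 - 4\right)^{2} = -389 + \left(-2\right)^{2} = -389 + 4 = -385$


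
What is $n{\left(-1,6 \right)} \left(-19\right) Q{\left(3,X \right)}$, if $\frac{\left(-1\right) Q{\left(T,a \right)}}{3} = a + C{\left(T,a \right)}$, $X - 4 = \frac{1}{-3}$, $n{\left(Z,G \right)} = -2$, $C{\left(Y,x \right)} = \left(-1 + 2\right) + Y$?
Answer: $-874$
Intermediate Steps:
$C{\left(Y,x \right)} = 1 + Y$
$X = \frac{11}{3}$ ($X = 4 + \frac{1}{-3} = 4 - \frac{1}{3} = \frac{11}{3} \approx 3.6667$)
$Q{\left(T,a \right)} = -3 - 3 T - 3 a$ ($Q{\left(T,a \right)} = - 3 \left(a + \left(1 + T\right)\right) = - 3 \left(1 + T + a\right) = -3 - 3 T - 3 a$)
$n{\left(-1,6 \right)} \left(-19\right) Q{\left(3,X \right)} = \left(-2\right) \left(-19\right) \left(-3 - 9 - 11\right) = 38 \left(-3 - 9 - 11\right) = 38 \left(-23\right) = -874$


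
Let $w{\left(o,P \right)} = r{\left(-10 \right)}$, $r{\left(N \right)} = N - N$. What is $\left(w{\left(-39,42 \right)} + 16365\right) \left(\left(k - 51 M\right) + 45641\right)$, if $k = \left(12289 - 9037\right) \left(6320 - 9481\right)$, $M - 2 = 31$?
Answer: $-167505823110$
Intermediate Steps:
$M = 33$ ($M = 2 + 31 = 33$)
$r{\left(N \right)} = 0$
$w{\left(o,P \right)} = 0$
$k = -10279572$ ($k = 3252 \left(-3161\right) = -10279572$)
$\left(w{\left(-39,42 \right)} + 16365\right) \left(\left(k - 51 M\right) + 45641\right) = \left(0 + 16365\right) \left(\left(-10279572 - 51 \cdot 33\right) + 45641\right) = 16365 \left(\left(-10279572 - 1683\right) + 45641\right) = 16365 \left(-10281255 + 45641\right) = 16365 \left(-10235614\right) = -167505823110$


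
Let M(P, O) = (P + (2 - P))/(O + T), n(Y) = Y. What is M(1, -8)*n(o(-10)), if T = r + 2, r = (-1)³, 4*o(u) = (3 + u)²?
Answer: -7/2 ≈ -3.5000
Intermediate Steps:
o(u) = (3 + u)²/4
r = -1
T = 1 (T = -1 + 2 = 1)
M(P, O) = 2/(1 + O) (M(P, O) = (P + (2 - P))/(O + 1) = 2/(1 + O))
M(1, -8)*n(o(-10)) = (2/(1 - 8))*((3 - 10)²/4) = (2/(-7))*((¼)*(-7)²) = (2*(-⅐))*((¼)*49) = -2/7*49/4 = -7/2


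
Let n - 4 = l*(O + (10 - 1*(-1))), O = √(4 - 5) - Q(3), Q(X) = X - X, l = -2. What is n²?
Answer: 320 + 72*I ≈ 320.0 + 72.0*I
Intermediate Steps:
Q(X) = 0
O = I (O = √(4 - 5) - 1*0 = √(-1) + 0 = I + 0 = I ≈ 1.0*I)
n = -18 - 2*I (n = 4 - 2*(I + (10 - 1*(-1))) = 4 - 2*(I + (10 + 1)) = 4 - 2*(I + 11) = 4 - 2*(11 + I) = 4 + (-22 - 2*I) = -18 - 2*I ≈ -18.0 - 2.0*I)
n² = (-18 - 2*I)²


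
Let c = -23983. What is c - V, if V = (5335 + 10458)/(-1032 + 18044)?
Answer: -408014589/17012 ≈ -23984.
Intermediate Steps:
V = 15793/17012 ≈ 0.92834
c - V = -23983 - 1*15793/17012 = -23983 - 15793/17012 = -408014589/17012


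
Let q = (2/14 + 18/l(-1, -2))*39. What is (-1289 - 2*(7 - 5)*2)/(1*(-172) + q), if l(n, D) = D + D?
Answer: 18158/4787 ≈ 3.7932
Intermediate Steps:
l(n, D) = 2*D
q = -2379/14 (q = (2/14 + 18/((2*(-2))))*39 = (2*(1/14) + 18/(-4))*39 = (⅐ + 18*(-¼))*39 = (⅐ - 9/2)*39 = -61/14*39 = -2379/14 ≈ -169.93)
(-1289 - 2*(7 - 5)*2)/(1*(-172) + q) = (-1289 - 2*(7 - 5)*2)/(1*(-172) - 2379/14) = (-1289 - 2*2*2)/(-172 - 2379/14) = (-1289 - 4*2)/(-4787/14) = (-1289 - 8)*(-14/4787) = -1297*(-14/4787) = 18158/4787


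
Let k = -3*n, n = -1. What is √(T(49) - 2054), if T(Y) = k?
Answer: I*√2051 ≈ 45.288*I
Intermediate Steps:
k = 3 (k = -3*(-1) = 3)
T(Y) = 3
√(T(49) - 2054) = √(3 - 2054) = √(-2051) = I*√2051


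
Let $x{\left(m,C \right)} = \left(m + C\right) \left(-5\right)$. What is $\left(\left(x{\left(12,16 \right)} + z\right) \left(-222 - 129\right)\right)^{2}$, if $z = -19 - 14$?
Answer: $3687282729$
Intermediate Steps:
$x{\left(m,C \right)} = - 5 C - 5 m$ ($x{\left(m,C \right)} = \left(C + m\right) \left(-5\right) = - 5 C - 5 m$)
$z = -33$ ($z = -19 - 14 = -33$)
$\left(\left(x{\left(12,16 \right)} + z\right) \left(-222 - 129\right)\right)^{2} = \left(\left(\left(\left(-5\right) 16 - 60\right) - 33\right) \left(-222 - 129\right)\right)^{2} = \left(\left(\left(-80 - 60\right) - 33\right) \left(-351\right)\right)^{2} = \left(\left(-140 - 33\right) \left(-351\right)\right)^{2} = \left(\left(-173\right) \left(-351\right)\right)^{2} = 60723^{2} = 3687282729$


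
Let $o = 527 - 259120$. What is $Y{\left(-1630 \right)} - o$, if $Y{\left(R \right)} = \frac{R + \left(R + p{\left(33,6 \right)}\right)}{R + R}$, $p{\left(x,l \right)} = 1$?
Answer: $\frac{843016439}{3260} \approx 2.5859 \cdot 10^{5}$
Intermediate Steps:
$o = -258593$ ($o = 527 - 259120 = -258593$)
$Y{\left(R \right)} = \frac{1 + 2 R}{2 R}$ ($Y{\left(R \right)} = \frac{R + \left(R + 1\right)}{R + R} = \frac{R + \left(1 + R\right)}{2 R} = \left(1 + 2 R\right) \frac{1}{2 R} = \frac{1 + 2 R}{2 R}$)
$Y{\left(-1630 \right)} - o = \frac{\frac{1}{2} - 1630}{-1630} - -258593 = \left(- \frac{1}{1630}\right) \left(- \frac{3259}{2}\right) + 258593 = \frac{3259}{3260} + 258593 = \frac{843016439}{3260}$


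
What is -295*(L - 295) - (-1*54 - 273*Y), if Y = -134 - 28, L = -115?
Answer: 76778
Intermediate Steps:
Y = -162
-295*(L - 295) - (-1*54 - 273*Y) = -295*(-115 - 295) - (-1*54 - 273*(-162)) = -295*(-410) - (-54 + 44226) = 120950 - 1*44172 = 120950 - 44172 = 76778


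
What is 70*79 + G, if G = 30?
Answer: 5560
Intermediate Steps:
70*79 + G = 70*79 + 30 = 5530 + 30 = 5560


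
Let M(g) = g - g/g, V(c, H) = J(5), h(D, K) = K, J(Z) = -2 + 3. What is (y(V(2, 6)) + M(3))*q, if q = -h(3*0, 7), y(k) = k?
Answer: -21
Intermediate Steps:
J(Z) = 1
V(c, H) = 1
q = -7 (q = -1*7 = -7)
M(g) = -1 + g (M(g) = g - 1*1 = g - 1 = -1 + g)
(y(V(2, 6)) + M(3))*q = (1 + (-1 + 3))*(-7) = (1 + 2)*(-7) = 3*(-7) = -21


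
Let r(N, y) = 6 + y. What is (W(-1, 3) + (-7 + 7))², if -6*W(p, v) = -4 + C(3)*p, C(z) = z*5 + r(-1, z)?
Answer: 196/9 ≈ 21.778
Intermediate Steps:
C(z) = 6 + 6*z (C(z) = z*5 + (6 + z) = 5*z + (6 + z) = 6 + 6*z)
W(p, v) = ⅔ - 4*p (W(p, v) = -(-4 + (6 + 6*3)*p)/6 = -(-4 + (6 + 18)*p)/6 = -(-4 + 24*p)/6 = ⅔ - 4*p)
(W(-1, 3) + (-7 + 7))² = ((⅔ - 4*(-1)) + (-7 + 7))² = ((⅔ + 4) + 0)² = (14/3 + 0)² = (14/3)² = 196/9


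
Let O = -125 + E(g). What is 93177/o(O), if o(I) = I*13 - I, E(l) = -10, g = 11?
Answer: -3451/60 ≈ -57.517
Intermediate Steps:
O = -135 (O = -125 - 10 = -135)
o(I) = 12*I (o(I) = 13*I - I = 12*I)
93177/o(O) = 93177/((12*(-135))) = 93177/(-1620) = 93177*(-1/1620) = -3451/60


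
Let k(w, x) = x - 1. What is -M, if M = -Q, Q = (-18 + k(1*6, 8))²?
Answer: 121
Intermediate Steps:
k(w, x) = -1 + x
Q = 121 (Q = (-18 + (-1 + 8))² = (-18 + 7)² = (-11)² = 121)
M = -121 (M = -1*121 = -121)
-M = -1*(-121) = 121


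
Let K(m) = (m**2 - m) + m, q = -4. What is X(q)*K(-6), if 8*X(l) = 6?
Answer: 27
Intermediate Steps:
X(l) = 3/4 (X(l) = (1/8)*6 = 3/4)
K(m) = m**2
X(q)*K(-6) = (3/4)*(-6)**2 = (3/4)*36 = 27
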